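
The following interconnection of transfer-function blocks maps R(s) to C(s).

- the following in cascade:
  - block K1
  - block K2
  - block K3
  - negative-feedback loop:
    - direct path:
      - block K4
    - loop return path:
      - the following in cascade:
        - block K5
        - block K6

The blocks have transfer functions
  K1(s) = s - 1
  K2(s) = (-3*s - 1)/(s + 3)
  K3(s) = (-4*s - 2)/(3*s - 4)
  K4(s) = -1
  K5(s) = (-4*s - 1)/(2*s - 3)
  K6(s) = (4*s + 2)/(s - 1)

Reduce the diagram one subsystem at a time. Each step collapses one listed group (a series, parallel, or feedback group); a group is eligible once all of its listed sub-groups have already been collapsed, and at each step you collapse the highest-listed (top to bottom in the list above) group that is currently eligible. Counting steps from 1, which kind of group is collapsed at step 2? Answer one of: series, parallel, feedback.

1. multiply K5, K6 (series)
2. collapse the loop (K4 forward, (K5*K6) return)
3. series reduction of K1, K2, K3, [K4/(1+K4*(K5*K6))]
So the answer for step 2 is feedback.

Hence the answer: feedback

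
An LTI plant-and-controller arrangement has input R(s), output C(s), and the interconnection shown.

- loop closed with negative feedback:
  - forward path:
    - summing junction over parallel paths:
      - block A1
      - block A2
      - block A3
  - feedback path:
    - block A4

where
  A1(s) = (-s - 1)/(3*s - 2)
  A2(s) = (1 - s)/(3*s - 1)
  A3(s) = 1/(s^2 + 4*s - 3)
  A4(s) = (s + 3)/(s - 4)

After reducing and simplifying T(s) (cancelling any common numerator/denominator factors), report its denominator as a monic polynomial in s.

Step 1 - reduce the parallel group A1, A2, A3 -> (-6*s^4 - 21*s^3 + 38*s^2 - 22*s + 5)/(9*s^4 + 27*s^3 - 61*s^2 + 35*s - 6)
Step 2 - close the feedback loop around (A1+A2+A3), A4 -> (-6*s^5 + 3*s^4 + 122*s^3 - 174*s^2 + 93*s - 20)/(3*s^5 - 48*s^4 - 194*s^3 + 371*s^2 - 207*s + 39)
Step 2 gives the fully reduced T(s), with no common factor left to cancel. The denominator's leading coefficient is 3, so divide each of its coefficients by 3 to get the monic form.

Final answer: s^5 - 16*s^4 - 194*s^3/3 + 371*s^2/3 - 69*s + 13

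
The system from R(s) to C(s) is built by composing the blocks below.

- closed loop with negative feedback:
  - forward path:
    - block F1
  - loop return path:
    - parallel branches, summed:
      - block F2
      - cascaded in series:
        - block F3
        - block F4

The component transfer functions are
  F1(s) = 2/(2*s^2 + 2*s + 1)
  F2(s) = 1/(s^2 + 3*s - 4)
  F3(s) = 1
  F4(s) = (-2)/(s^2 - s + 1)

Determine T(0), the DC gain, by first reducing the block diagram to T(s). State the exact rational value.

The answer is -4/7.

Reasoning:
Step 1: cascade F3, F4 = (-2)/(s^2 - s + 1)
Step 2: combine F2, (F3*F4) in parallel = (-s^2 - 7*s + 9)/(s^4 + 2*s^3 - 6*s^2 + 7*s - 4)
Step 3: reduce the feedback loop with forward F1 and return (F2+(F3*F4)) = (2*s^4 + 4*s^3 - 12*s^2 + 14*s - 8)/(2*s^6 + 6*s^5 - 7*s^4 + 4*s^3 - 2*s^2 - 15*s + 14)
Step 3 gives the overall T(s). Then T(0) = -8/14 = -4/7.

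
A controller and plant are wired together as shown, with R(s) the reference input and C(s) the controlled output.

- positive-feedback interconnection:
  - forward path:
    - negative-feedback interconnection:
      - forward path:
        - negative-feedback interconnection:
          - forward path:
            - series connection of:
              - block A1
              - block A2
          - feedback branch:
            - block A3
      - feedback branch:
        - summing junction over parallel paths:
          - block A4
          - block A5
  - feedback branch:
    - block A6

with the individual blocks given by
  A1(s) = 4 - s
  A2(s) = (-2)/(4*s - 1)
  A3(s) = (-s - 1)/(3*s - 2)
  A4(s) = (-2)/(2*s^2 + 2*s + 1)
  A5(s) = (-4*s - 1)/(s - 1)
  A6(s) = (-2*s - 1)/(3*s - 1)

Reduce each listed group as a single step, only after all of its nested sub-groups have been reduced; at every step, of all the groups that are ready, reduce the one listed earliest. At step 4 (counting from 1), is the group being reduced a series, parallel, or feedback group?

(1) combine A1, A2 in series
(2) close the feedback loop around (A1*A2), A3
(3) add A4, A5 (parallel)
(4) collapse the loop ([(A1*A2)/(1+(A1*A2)*A3)] forward, (A4+A5) return)
(5) reduce the feedback loop with forward [[(A1*A2)/(1+(A1*A2)*A3)]/(1+[(A1*A2)/(1+(A1*A2)*A3)]*(A4+A5))] and return A6
So the answer for step 4 is feedback.

Hence the answer: feedback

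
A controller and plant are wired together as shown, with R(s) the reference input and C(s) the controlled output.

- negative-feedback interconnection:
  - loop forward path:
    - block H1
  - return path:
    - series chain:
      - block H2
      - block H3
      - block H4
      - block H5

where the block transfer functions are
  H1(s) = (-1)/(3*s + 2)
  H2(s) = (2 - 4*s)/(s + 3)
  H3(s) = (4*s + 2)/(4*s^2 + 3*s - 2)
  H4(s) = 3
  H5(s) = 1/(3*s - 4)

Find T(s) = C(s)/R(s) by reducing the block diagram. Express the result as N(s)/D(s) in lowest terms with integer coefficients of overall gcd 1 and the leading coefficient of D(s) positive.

[1] series reduction of H2, H3, H4, H5 gives (12 - 48*s^2)/(12*s^4 + 29*s^3 - 39*s^2 - 46*s + 24)
[2] reduce the feedback loop with forward H1 and return (H2*H3*H4*H5); the result is T(s) itself (integer coefficients, no common factor, positive leading denominator coefficient)

Hence the answer: (-12*s^4 - 29*s^3 + 39*s^2 + 46*s - 24)/(36*s^5 + 111*s^4 - 59*s^3 - 168*s^2 - 20*s + 36)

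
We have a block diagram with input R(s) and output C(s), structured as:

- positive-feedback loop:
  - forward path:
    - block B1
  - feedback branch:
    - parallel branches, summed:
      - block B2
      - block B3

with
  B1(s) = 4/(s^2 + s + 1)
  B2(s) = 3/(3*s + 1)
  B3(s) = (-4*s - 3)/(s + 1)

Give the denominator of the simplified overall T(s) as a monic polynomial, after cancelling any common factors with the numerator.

First reduce the diagram to T(s).

1. combine B2, B3 in parallel; result (-12*s^2 - 10*s)/(3*s^2 + 4*s + 1)
2. apply the feedback formula to B1, (B2+B3); result (12*s^2 + 16*s + 4)/(3*s^4 + 7*s^3 + 56*s^2 + 45*s + 1)
The result of step 2 is T(s) in lowest terms. Its denominator has leading coefficient 3; dividing the denominator through by 3 makes it monic.

Answer: s^4 + 7*s^3/3 + 56*s^2/3 + 15*s + 1/3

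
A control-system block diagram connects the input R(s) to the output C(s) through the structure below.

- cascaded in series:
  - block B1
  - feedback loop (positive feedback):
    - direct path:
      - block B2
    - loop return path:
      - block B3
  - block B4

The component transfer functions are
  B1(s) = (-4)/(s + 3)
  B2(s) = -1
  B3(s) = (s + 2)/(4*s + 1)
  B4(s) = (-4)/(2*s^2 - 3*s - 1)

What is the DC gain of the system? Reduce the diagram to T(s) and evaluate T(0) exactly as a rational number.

The answer is 16/9.

Reasoning:
(1) feedback reduction of B2, B3 -> (-4*s - 1)/(5*s + 3)
(2) cascade B1, [B2/(1-B2*B3)], B4 -> (-64*s - 16)/(10*s^4 + 21*s^3 - 41*s^2 - 45*s - 9)
Evaluating the step-2 result (the overall T(s)) at s = 0 gives T(0) = -16/(-9) = 16/9.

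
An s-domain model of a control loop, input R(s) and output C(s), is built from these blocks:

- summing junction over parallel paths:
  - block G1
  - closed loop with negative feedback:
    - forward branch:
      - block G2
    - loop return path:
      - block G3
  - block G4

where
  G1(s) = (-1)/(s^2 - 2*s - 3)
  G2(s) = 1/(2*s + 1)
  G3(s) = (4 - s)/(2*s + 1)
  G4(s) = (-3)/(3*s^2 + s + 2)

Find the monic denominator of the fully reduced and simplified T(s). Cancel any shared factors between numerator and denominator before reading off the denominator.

Reducing step by step:

Step 1 - feedback reduction of G2, G3, giving (2*s + 1)/(4*s^2 + 3*s + 5)
Step 2 - add G1, [G2/(1+G2*G3)], G4 (parallel), giving (6*s^5 - 31*s^4 - 21*s^3 - 10*s^2 + 27*s + 29)/(12*s^6 - 11*s^5 - 36*s^4 - 80*s^3 - 90*s^2 - 53*s - 30)
The result of step 2 is T(s) in lowest terms. Its denominator has leading coefficient 12; dividing the denominator through by 12 makes it monic.

Answer: s^6 - 11*s^5/12 - 3*s^4 - 20*s^3/3 - 15*s^2/2 - 53*s/12 - 5/2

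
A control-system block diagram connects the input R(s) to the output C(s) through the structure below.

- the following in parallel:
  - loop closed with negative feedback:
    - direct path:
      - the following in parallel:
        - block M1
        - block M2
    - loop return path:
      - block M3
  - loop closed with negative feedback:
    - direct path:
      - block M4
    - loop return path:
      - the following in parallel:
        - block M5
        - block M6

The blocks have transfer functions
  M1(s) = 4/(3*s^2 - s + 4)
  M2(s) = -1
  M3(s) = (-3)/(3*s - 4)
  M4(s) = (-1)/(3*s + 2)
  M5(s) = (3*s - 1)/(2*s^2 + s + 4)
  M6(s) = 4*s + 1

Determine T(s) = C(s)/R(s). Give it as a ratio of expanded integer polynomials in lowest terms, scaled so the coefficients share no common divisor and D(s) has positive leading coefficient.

The answer is (-18*s^6 + 57*s^5 - 80*s^4 + 195*s^3 - 142*s^2 + 56*s - 64)/(18*s^6 - 21*s^5 + 86*s^4 - 126*s^3 + 124*s^2 - 161*s + 80).

Reasoning:
[1] parallel reduction of M1, M2 gives (-3*s^2 + s)/(3*s^2 - s + 4)
[2] feedback reduction of (M1+M2), M3 gives (-9*s^3 + 15*s^2 - 4*s)/(9*s^3 - 6*s^2 + 13*s - 16)
[3] reduce the parallel group M5, M6 gives (8*s^3 + 6*s^2 + 20*s + 3)/(2*s^2 + s + 4)
[4] collapse the loop (M4 forward, (M5+M6) return) gives (2*s^2 + s + 4)/(2*s^3 - s^2 + 6*s - 5)
[5] reduce the parallel group [(M1+M2)/(1+(M1+M2)*M3)], [M4/(1+M4*(M5+M6))] - this is the overall T(s), already in the required normalized form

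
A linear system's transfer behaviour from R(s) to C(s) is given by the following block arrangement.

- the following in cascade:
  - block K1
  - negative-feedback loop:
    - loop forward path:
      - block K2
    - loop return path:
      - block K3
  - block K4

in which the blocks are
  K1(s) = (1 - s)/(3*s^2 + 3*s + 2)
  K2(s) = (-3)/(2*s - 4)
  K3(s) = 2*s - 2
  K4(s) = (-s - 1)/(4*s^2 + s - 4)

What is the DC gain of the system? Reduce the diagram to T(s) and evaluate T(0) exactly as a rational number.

Answer: -3/16

Working:
[1] feedback reduction of K2, K3 gives 3/(4*s - 2)
[2] cascade K1, [K2/(1+K2*K3)], K4 gives (3*s^2 - 3)/(48*s^5 + 36*s^4 - 34*s^3 - 38*s^2 - 12*s + 16)
That last expression is T(s); at s = 0 only the constant terms survive, so T(0) = -3/16.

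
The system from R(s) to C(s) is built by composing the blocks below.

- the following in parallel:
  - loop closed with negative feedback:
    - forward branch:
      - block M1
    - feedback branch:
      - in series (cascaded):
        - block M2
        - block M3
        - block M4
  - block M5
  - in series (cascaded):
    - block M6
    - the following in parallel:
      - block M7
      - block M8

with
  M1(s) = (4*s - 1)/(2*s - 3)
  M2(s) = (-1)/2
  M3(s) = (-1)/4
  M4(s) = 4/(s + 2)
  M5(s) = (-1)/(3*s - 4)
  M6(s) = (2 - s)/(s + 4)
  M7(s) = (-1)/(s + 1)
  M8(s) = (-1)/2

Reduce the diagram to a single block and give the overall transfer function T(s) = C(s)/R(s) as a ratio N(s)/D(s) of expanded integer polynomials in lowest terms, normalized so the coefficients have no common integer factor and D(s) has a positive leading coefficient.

1. series reduction of M2, M3, M4: 1/(2*s + 4)
2. reduce the feedback loop with forward M1 and return (M2*M3*M4): (8*s^2 + 14*s - 4)/(4*s^2 + 6*s - 13)
3. add M7, M8 (parallel): (-s - 3)/(2*s + 2)
4. series reduction of M6, (M7+M8): (s^2 + s - 6)/(2*s^2 + 10*s + 8)
5. combine [M1/(1+M1*(M2*M3*M4))], M5, (M6*(M7+M8)) in parallel, which is the overall transfer function T(s) = C(s)/R(s) in lowest terms

Final answer: (60*s^5 + 266*s^4 - 29*s^3 - 657*s^2 + 128*s - 80)/(24*s^5 + 124*s^4 - 10*s^3 - 510*s^2 + 16*s + 416)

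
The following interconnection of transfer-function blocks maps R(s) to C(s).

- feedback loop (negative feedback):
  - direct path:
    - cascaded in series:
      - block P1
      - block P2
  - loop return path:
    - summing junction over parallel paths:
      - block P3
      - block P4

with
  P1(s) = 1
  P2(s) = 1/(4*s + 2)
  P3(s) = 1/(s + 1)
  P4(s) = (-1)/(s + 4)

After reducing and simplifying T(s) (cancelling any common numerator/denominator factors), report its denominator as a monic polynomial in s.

Step 1. multiply P1, P2 (series), giving 1/(4*s + 2)
Step 2. sum the parallel branches P3, P4, giving 3/(s^2 + 5*s + 4)
Step 3. apply the feedback formula to (P1*P2), (P3+P4), giving (s^2 + 5*s + 4)/(4*s^3 + 22*s^2 + 26*s + 11)
No further cancellation is possible in the step-3 result, so that is T(s). Its denominator becomes monic after dividing by the leading coefficient 4.

Answer: s^3 + 11*s^2/2 + 13*s/2 + 11/4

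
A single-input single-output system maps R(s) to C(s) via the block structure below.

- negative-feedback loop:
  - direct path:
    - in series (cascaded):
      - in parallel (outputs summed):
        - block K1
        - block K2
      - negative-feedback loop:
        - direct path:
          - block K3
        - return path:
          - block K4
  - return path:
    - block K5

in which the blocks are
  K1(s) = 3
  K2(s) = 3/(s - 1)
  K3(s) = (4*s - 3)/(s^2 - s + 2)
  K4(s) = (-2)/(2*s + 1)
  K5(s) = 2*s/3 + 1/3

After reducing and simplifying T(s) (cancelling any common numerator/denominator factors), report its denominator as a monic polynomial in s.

Step 1 - parallel reduction of K1, K2 = (3*s)/(s - 1)
Step 2 - reduce the feedback loop with forward K3 and return K4 = (8*s^2 - 2*s - 3)/(2*s^3 - s^2 - 5*s + 8)
Step 3 - multiply (K1+K2), [K3/(1+K3*K4)] (series) = (24*s^3 - 6*s^2 - 9*s)/(2*s^4 - 3*s^3 - 4*s^2 + 13*s - 8)
Step 4 - apply the feedback formula to ((K1+K2)*[K3/(1+K3*K4)]), K5 = (24*s^3 - 6*s^2 - 9*s)/(18*s^4 + s^3 - 12*s^2 + 10*s - 8)
No further cancellation is possible in the step-4 result, so that is T(s). Its denominator becomes monic after dividing by the leading coefficient 18.

Hence the answer: s^4 + s^3/18 - 2*s^2/3 + 5*s/9 - 4/9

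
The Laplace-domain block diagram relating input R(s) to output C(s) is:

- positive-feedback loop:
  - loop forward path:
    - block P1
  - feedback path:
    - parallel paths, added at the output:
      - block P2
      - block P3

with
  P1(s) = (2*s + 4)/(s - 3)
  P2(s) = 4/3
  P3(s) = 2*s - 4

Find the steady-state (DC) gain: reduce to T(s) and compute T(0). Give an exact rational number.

(1) parallel reduction of P2, P3: 2*s - 8/3
(2) collapse the loop (P1 forward, (P2+P3) return): (-6*s - 12)/(12*s^2 + 5*s - 23)
Evaluating the step-2 result (the overall T(s)) at s = 0 gives T(0) = -12/(-23) = 12/23.

Final answer: 12/23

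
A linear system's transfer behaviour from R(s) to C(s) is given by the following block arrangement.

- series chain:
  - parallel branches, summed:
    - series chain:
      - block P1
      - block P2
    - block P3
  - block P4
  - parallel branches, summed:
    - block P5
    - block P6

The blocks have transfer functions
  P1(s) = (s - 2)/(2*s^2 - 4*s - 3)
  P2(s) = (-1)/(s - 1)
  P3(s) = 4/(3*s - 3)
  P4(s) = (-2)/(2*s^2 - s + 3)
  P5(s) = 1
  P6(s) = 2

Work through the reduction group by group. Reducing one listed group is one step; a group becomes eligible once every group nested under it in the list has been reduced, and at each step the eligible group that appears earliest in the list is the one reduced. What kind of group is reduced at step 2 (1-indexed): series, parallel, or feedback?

Step 1 - cascade P1, P2
Step 2 - parallel reduction of (P1*P2), P3
Step 3 - parallel reduction of P5, P6
Step 4 - multiply ((P1*P2)+P3), P4, (P5+P6) (series)
At step 2 the group reduced is parallel.

Therefore the answer is parallel.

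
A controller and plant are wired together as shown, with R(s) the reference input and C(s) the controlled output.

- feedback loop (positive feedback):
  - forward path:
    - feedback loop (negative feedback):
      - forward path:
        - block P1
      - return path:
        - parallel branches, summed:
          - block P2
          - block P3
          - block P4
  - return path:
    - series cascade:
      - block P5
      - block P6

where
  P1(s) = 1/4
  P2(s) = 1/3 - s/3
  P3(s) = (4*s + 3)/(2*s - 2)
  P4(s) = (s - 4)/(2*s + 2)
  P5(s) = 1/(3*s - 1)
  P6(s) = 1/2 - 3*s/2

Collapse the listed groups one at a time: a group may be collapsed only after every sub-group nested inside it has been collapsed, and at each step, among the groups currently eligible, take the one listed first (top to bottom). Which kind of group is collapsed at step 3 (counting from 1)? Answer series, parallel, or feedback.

Answer: series

Working:
Step 1. reduce the parallel group P2, P3, P4
Step 2. close the feedback loop around P1, (P2+P3+P4)
Step 3. cascade P5, P6
Step 4. collapse the loop ([P1/(1+P1*(P2+P3+P4))] forward, (P5*P6) return)
So the answer for step 3 is series.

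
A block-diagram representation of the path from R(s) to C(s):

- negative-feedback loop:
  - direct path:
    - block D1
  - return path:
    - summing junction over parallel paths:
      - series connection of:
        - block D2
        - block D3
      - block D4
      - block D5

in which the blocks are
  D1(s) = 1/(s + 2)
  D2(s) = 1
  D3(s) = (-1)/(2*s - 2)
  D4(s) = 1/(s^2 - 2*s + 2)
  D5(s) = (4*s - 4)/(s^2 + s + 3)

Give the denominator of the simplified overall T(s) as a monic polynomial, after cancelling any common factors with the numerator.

Step 1. combine D2, D3 in series: (-1)/(2*s - 2)
Step 2. add (D2*D3), D4, D5 (parallel): (7*s^4 - 29*s^3 + 53*s^2 - 40*s + 4)/(2*s^5 - 4*s^4 + 8*s^3 - 14*s^2 + 20*s - 12)
Step 3. close the feedback loop around D1, ((D2*D3)+D4+D5): (2*s^5 - 4*s^4 + 8*s^3 - 14*s^2 + 20*s - 12)/(2*s^6 + 7*s^4 - 27*s^3 + 45*s^2 - 12*s - 20)
The result of step 3 is T(s) in lowest terms. Its denominator has leading coefficient 2; dividing the denominator through by 2 makes it monic.

Hence the answer: s^6 + 7*s^4/2 - 27*s^3/2 + 45*s^2/2 - 6*s - 10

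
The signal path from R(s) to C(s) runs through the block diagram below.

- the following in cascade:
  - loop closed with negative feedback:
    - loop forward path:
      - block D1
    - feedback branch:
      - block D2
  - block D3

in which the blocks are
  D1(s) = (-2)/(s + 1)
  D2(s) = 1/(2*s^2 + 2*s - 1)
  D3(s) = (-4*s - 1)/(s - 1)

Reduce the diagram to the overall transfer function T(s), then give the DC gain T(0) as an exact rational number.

Step 1 - apply the feedback formula to D1, D2 -> (-4*s^2 - 4*s + 2)/(2*s^3 + 4*s^2 + s - 3)
Step 2 - cascade [D1/(1+D1*D2)], D3 -> (16*s^3 + 20*s^2 - 4*s - 2)/(2*s^4 + 2*s^3 - 3*s^2 - 4*s + 3)
DC gain: substitute s = 0 into T(s) from step 2: T(0) = -2/3.

Final answer: -2/3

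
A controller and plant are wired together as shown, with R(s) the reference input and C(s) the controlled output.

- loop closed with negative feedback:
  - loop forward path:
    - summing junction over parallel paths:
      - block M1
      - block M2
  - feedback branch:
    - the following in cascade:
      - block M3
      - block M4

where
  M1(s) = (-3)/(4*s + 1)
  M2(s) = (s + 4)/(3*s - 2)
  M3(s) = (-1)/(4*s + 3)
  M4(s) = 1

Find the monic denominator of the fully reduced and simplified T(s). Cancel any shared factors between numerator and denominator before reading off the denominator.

[1] sum the parallel branches M1, M2 gives (4*s^2 + 8*s + 10)/(12*s^2 - 5*s - 2)
[2] combine M3, M4 in series gives (-1)/(4*s + 3)
[3] close the feedback loop around (M1+M2), (M3*M4) gives (16*s^3 + 44*s^2 + 64*s + 30)/(48*s^3 + 12*s^2 - 31*s - 16)
T(s) is the step-3 result (common factors already cancelled). Leading coefficient of the denominator: 48. Divide through by 48 for the monic polynomial.

Therefore the answer is s^3 + s^2/4 - 31*s/48 - 1/3.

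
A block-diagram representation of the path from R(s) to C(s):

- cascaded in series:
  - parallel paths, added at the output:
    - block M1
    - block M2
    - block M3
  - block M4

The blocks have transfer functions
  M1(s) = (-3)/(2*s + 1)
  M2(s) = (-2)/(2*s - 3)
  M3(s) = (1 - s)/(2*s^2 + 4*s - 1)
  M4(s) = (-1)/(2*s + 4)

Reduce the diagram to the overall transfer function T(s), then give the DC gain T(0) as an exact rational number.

Reducing step by step:

Step 1 - reduce the parallel group M1, M2, M3, giving (-24*s^3 - 18*s^2 + 37*s - 10)/(8*s^4 + 8*s^3 - 26*s^2 - 8*s + 3)
Step 2 - combine (M1+M2+M3), M4 in series, giving (24*s^3 + 18*s^2 - 37*s + 10)/(16*s^5 + 48*s^4 - 20*s^3 - 120*s^2 - 26*s + 12)
DC gain: substitute s = 0 into T(s) from step 2: T(0) = 10/12 = 5/6.

Answer: 5/6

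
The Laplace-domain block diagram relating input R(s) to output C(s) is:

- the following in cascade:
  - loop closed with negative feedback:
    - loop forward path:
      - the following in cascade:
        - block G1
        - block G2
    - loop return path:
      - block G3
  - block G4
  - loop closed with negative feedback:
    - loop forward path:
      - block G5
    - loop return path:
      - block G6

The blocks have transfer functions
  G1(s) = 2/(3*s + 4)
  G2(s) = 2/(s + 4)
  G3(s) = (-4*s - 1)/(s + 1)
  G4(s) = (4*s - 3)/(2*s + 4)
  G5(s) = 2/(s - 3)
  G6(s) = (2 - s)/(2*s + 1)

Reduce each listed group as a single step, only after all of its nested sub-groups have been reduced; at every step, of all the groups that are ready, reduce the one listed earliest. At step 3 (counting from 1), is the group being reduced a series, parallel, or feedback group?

(1) multiply G1, G2 (series)
(2) collapse the loop ((G1*G2) forward, G3 return)
(3) close the feedback loop around G5, G6
(4) multiply [(G1*G2)/(1+(G1*G2)*G3)], G4, [G5/(1+G5*G6)] (series)
The group at step 3 is a feedback group.

Hence the answer: feedback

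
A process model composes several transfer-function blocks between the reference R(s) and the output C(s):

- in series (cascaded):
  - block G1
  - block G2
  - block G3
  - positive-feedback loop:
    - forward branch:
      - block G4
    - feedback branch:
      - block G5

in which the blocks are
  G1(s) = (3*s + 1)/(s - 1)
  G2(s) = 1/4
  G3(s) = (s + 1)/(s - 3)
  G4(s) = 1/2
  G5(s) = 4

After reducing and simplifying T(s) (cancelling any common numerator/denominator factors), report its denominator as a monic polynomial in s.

The answer is s^2 - 4*s + 3.

Reasoning:
Step 1. collapse the loop (G4 forward, G5 return) = (-1)/2
Step 2. multiply G1, G2, G3, [G4/(1-G4*G5)] (series) = (-3*s^2 - 4*s - 1)/(8*s^2 - 32*s + 24)
T(s) is the step-2 result (common factors already cancelled). Leading coefficient of the denominator: 8. Divide through by 8 for the monic polynomial.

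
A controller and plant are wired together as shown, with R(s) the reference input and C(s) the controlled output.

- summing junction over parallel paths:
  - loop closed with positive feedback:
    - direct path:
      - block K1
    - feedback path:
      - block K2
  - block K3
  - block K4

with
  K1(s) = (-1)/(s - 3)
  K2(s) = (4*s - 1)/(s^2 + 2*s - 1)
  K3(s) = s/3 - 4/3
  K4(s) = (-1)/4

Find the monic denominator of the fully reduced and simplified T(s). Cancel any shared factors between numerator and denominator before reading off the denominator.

Answer: s^3 - s^2 - 3*s + 2

Working:
[1] apply the feedback formula to K1, K2, giving (-s^2 - 2*s + 1)/(s^3 - s^2 - 3*s + 2)
[2] sum the parallel branches [K1/(1-K1*K2)], K3, K4, giving (4*s^4 - 23*s^3 - 5*s^2 + 41*s - 26)/(12*s^3 - 12*s^2 - 36*s + 24)
Step 2 gives the fully reduced T(s), with no common factor left to cancel. The denominator's leading coefficient is 12, so divide each of its coefficients by 12 to get the monic form.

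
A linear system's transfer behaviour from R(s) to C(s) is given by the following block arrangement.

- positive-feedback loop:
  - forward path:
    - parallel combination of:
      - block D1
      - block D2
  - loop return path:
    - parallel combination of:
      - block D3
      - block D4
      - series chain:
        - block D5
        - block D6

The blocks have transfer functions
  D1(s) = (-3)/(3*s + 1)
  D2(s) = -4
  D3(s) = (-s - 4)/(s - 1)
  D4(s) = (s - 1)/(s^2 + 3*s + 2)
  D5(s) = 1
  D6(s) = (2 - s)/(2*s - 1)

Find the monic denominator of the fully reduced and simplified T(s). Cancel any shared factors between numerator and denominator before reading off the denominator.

Step 1: reduce the parallel group D1, D2; result (-12*s - 7)/(3*s + 1)
Step 2: combine D5, D6 in series; result (2 - s)/(2*s - 1)
Step 3: parallel reduction of D3, D4, (D5*D6); result (-3*s^4 - 11*s^3 - 21*s^2 + 2*s + 3)/(2*s^4 + 3*s^3 - 4*s^2 - 3*s + 2)
Step 4: apply the feedback formula to (D1+D2), (D3+D4+(D5*D6)); result (24*s^5 + 50*s^4 - 27*s^3 - 64*s^2 + 3*s + 14)/(30*s^5 + 142*s^4 + 338*s^3 + 136*s^2 - 53*s - 23)
No further cancellation is possible in the step-4 result, so that is T(s). Its denominator becomes monic after dividing by the leading coefficient 30.

Therefore the answer is s^5 + 71*s^4/15 + 169*s^3/15 + 68*s^2/15 - 53*s/30 - 23/30.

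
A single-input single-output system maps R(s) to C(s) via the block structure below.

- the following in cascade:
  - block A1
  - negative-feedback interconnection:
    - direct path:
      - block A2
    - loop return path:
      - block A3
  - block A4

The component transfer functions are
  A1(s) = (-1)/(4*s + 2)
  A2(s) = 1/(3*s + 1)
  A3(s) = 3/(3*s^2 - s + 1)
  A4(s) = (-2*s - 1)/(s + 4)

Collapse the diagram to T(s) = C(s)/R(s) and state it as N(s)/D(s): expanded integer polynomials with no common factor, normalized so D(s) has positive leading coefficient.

[1] collapse the loop (A2 forward, A3 return) -> (3*s^2 - s + 1)/(9*s^3 + 2*s + 4)
[2] combine A1, [A2/(1+A2*A3)], A4 in series - this is the overall T(s), already in the required normalized form

Final answer: (3*s^2 - s + 1)/(18*s^4 + 72*s^3 + 4*s^2 + 24*s + 32)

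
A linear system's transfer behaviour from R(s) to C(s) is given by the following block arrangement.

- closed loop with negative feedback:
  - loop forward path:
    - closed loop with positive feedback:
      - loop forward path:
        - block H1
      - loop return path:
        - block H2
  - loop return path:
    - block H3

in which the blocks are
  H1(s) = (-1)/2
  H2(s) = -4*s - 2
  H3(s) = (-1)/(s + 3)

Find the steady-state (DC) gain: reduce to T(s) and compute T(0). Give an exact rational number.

Reducing step by step:

Step 1 - reduce the feedback loop with forward H1 and return H2 = 1/(4*s)
Step 2 - collapse the loop ([H1/(1-H1*H2)] forward, H3 return) = (s + 3)/(4*s^2 + 12*s - 1)
Evaluating the step-2 result (the overall T(s)) at s = 0 gives T(0) = 3/(-1) = -3.

Answer: -3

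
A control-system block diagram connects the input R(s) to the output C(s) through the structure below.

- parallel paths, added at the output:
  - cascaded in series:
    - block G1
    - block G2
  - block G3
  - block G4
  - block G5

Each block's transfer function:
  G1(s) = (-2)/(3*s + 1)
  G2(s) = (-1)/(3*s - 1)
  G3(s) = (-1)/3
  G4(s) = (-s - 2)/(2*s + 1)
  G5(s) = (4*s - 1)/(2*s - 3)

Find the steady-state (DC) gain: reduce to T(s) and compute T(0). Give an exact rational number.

[1] multiply G1, G2 (series) = 2/(9*s^2 - 1)
[2] parallel reduction of (G1*G2), G3, G4, G5 = (126*s^4 + 63*s^3 + 172*s^2 - 31*s - 36)/(108*s^4 - 108*s^3 - 93*s^2 + 12*s + 9)
Evaluating the step-2 result (the overall T(s)) at s = 0 gives T(0) = -36/9 = -4.

Hence the answer: -4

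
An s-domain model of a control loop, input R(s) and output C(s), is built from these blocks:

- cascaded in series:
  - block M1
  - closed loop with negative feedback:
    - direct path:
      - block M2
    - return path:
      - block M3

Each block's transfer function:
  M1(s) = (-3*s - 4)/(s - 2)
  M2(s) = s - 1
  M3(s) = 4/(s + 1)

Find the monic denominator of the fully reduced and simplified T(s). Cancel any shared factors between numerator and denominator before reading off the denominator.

[1] collapse the loop (M2 forward, M3 return) gives (s^2 - 1)/(5*s - 3)
[2] multiply M1, [M2/(1+M2*M3)] (series) gives (-3*s^3 - 4*s^2 + 3*s + 4)/(5*s^2 - 13*s + 6)
The result of step 2 is T(s) in lowest terms. Its denominator has leading coefficient 5; dividing the denominator through by 5 makes it monic.

Final answer: s^2 - 13*s/5 + 6/5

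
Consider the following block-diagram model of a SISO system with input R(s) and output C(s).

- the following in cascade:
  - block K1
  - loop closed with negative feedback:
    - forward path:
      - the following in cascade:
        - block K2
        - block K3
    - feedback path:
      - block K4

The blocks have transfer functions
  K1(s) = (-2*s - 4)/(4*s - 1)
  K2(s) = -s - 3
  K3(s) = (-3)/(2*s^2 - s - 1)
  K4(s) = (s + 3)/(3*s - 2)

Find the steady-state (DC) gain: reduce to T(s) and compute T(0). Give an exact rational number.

First reduce the diagram to T(s).

Step 1 - multiply K2, K3 (series), giving (3*s + 9)/(2*s^2 - s - 1)
Step 2 - feedback reduction of (K2*K3), K4, giving (9*s^2 + 21*s - 18)/(6*s^3 - 4*s^2 + 17*s + 29)
Step 3 - combine K1, [(K2*K3)/(1+(K2*K3)*K4)] in series, giving (-18*s^3 - 78*s^2 - 48*s + 72)/(24*s^4 - 22*s^3 + 72*s^2 + 99*s - 29)
DC gain: substitute s = 0 into T(s) from step 3: T(0) = 72/(-29) = -72/29.

Answer: -72/29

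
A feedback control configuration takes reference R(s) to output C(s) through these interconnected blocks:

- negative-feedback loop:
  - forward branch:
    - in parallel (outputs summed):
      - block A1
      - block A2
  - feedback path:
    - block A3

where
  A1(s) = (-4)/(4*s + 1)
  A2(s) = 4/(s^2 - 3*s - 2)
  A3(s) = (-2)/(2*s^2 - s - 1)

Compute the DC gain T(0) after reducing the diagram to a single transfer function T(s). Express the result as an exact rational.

Step 1. combine A1, A2 in parallel, giving (-4*s^2 + 28*s + 12)/(4*s^3 - 11*s^2 - 11*s - 2)
Step 2. reduce the feedback loop with forward (A1+A2) and return A3, giving (-8*s^4 + 60*s^3 - 40*s - 12)/(8*s^5 - 26*s^4 - 15*s^3 + 26*s^2 - 43*s - 22)
That last expression is T(s); at s = 0 only the constant terms survive, so T(0) = -12/(-22) = 6/11.

Therefore the answer is 6/11.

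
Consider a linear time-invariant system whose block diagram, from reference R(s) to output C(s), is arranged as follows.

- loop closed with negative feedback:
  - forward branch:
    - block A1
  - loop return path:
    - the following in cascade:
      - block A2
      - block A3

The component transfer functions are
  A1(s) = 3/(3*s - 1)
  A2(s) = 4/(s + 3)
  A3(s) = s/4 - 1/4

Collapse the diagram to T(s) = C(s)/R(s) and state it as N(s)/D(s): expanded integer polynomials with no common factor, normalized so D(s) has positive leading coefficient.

Reducing step by step:

Step 1 - combine A2, A3 in series, giving (s - 1)/(s + 3)
Step 2 - collapse the loop (A1 forward, (A2*A3) return), giving the overall T(s)

Answer: (3*s + 9)/(3*s^2 + 11*s - 6)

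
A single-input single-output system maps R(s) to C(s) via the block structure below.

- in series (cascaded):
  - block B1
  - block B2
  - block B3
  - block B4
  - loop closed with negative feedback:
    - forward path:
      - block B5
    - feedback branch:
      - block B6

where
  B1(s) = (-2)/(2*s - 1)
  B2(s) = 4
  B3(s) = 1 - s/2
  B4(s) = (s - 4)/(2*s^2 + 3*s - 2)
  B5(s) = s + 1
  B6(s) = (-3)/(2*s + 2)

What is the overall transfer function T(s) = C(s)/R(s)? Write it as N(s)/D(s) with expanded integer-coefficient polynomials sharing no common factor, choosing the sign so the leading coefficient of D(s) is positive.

(1) collapse the loop (B5 forward, B6 return): -2*s - 2
(2) multiply B1, B2, B3, B4, [B5/(1+B5*B6)] (series), which is the overall transfer function T(s) = C(s)/R(s) in lowest terms

Final answer: (-8*s^3 + 40*s^2 - 16*s - 64)/(4*s^3 + 4*s^2 - 7*s + 2)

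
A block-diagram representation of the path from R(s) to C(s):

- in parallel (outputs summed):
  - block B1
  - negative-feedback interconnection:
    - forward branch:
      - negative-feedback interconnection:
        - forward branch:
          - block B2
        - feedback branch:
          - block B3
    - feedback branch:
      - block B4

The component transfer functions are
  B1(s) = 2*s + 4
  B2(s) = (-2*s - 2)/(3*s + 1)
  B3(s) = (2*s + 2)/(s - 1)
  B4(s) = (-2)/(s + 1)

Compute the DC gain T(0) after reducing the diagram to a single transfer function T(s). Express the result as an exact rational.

First reduce the diagram to T(s).

(1) apply the feedback formula to B2, B3 = (2*s^2 - 2)/(s^2 + 10*s + 5)
(2) feedback reduction of [B2/(1+B2*B3)], B4 = (2*s^2 - 2)/(s^2 + 6*s + 9)
(3) combine B1, [[B2/(1+B2*B3)]/(1+[B2/(1+B2*B3)]*B4)] in parallel = (2*s^3 + 18*s^2 + 42*s + 34)/(s^2 + 6*s + 9)
The step-3 result is T(s). Setting s = 0: T(0) = 34/9.

Answer: 34/9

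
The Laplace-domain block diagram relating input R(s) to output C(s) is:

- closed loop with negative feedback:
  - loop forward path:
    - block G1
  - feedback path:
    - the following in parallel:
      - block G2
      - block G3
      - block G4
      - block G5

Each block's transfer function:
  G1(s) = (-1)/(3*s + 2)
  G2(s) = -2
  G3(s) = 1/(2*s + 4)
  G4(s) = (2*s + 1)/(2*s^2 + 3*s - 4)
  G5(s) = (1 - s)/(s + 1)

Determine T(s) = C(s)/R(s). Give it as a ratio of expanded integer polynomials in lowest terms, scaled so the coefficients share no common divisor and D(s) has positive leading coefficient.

[1] parallel reduction of G2, G3, G4, G5 gives (-12*s^4 - 40*s^3 - 7*s^2 + 57*s + 16)/(4*s^4 + 18*s^3 + 18*s^2 - 12*s - 16)
[2] feedback reduction of G1, (G2+G3+G4+G5), which is the overall transfer function T(s) = C(s)/R(s) in lowest terms

Hence the answer: (-4*s^4 - 18*s^3 - 18*s^2 + 12*s + 16)/(12*s^5 + 74*s^4 + 130*s^3 + 7*s^2 - 129*s - 48)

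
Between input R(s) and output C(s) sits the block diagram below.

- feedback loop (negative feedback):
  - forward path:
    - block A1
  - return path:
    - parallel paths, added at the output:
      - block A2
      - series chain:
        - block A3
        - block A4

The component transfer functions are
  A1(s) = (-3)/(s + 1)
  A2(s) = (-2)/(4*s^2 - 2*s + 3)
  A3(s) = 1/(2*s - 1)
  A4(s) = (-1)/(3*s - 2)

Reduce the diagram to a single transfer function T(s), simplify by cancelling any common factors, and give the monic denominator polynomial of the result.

[1] combine A3, A4 in series, giving (-1)/(6*s^2 - 7*s + 2)
[2] combine A2, (A3*A4) in parallel, giving (-16*s^2 + 16*s - 7)/(24*s^4 - 40*s^3 + 40*s^2 - 25*s + 6)
[3] apply the feedback formula to A1, (A2+(A3*A4)), giving (-72*s^4 + 120*s^3 - 120*s^2 + 75*s - 18)/(24*s^5 - 16*s^4 + 63*s^2 - 67*s + 27)
That last expression is T(s), already simplified. Scaling its denominator by 1/24 (the reciprocal of the leading coefficient) yields the monic denominator.

Therefore the answer is s^5 - 2*s^4/3 + 21*s^2/8 - 67*s/24 + 9/8.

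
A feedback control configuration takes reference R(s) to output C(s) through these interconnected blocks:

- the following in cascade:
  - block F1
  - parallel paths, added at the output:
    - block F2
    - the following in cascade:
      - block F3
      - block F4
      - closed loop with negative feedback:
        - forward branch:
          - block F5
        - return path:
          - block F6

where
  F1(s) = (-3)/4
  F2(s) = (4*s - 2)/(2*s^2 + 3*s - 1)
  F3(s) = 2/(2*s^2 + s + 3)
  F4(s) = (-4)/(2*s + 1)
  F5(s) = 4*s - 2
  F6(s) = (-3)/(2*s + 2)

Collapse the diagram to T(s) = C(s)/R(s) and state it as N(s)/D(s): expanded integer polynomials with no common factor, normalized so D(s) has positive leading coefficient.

(1) apply the feedback formula to F5, F6 -> (-4*s^2 - 2*s + 2)/(5*s - 4)
(2) reduce the series chain F3, F4, [F5/(1+F5*F6)] -> (32*s^2 + 16*s - 16)/(20*s^4 + 4*s^3 + 19*s^2 - 13*s - 12)
(3) add F2, (F3*F4*[F5/(1+F5*F6)]) (parallel) -> (80*s^5 + 40*s^4 + 196*s^3 - 106*s^2 - 86*s + 40)/(40*s^6 + 68*s^5 + 30*s^4 + 27*s^3 - 82*s^2 - 23*s + 12)
(4) series reduction of F1, (F2+(F3*F4*[F5/(1+F5*F6)])), which is the overall transfer function T(s) = C(s)/R(s) in lowest terms

Final answer: (-120*s^5 - 60*s^4 - 294*s^3 + 159*s^2 + 129*s - 60)/(80*s^6 + 136*s^5 + 60*s^4 + 54*s^3 - 164*s^2 - 46*s + 24)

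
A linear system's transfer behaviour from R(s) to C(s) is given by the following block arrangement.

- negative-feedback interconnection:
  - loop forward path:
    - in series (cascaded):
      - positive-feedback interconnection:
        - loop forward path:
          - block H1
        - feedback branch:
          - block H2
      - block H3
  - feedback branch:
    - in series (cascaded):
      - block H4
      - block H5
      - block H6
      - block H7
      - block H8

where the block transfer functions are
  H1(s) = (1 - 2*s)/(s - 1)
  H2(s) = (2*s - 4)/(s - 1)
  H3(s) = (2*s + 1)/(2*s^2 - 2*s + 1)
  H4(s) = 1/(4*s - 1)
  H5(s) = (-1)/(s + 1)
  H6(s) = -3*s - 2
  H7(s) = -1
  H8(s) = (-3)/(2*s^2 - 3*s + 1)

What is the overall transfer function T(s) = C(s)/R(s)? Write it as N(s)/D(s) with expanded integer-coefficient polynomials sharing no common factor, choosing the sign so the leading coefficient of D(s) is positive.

Answer: (-16*s^5 + 4*s^4 + 20*s^3 - 5*s^2 - 4*s + 1)/(40*s^6 - 106*s^5 + 44*s^4 + 63*s^3 - 103*s^2 + 16*s - 11)

Working:
Step 1: apply the feedback formula to H1, H2 -> (-2*s^2 + 3*s - 1)/(5*s^2 - 12*s + 5)
Step 2: combine [H1/(1-H1*H2)], H3 in series -> (-4*s^3 + 4*s^2 + s - 1)/(10*s^4 - 34*s^3 + 39*s^2 - 22*s + 5)
Step 3: multiply H4, H5, H6, H7, H8 (series) -> (9*s + 6)/(8*s^4 - 6*s^3 - 7*s^2 + 6*s - 1)
Step 4: collapse the loop (([H1/(1-H1*H2)]*H3) forward, (H4*H5*H6*H7*H8) return), giving the overall T(s)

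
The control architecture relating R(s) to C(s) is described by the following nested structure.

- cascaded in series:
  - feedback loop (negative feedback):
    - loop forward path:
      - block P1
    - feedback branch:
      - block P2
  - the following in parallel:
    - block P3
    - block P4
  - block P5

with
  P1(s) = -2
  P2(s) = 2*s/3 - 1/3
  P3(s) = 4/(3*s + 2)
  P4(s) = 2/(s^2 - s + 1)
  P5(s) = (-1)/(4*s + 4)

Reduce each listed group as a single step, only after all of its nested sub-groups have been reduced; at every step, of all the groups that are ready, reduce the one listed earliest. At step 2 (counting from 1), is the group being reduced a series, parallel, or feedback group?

Step 1. close the feedback loop around P1, P2
Step 2. parallel reduction of P3, P4
Step 3. cascade [P1/(1+P1*P2)], (P3+P4), P5
The group at step 2 is a parallel group.

Answer: parallel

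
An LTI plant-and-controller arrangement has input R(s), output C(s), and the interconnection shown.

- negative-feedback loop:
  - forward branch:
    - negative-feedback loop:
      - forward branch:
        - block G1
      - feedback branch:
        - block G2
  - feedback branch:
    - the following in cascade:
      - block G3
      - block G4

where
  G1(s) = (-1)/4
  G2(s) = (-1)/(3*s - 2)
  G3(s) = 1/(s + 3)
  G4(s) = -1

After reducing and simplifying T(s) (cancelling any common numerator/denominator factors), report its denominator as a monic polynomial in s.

The answer is s^2 + 8*s/3 - 23/12.

Reasoning:
1. apply the feedback formula to G1, G2 gives (2 - 3*s)/(12*s - 7)
2. multiply G3, G4 (series) gives (-1)/(s + 3)
3. feedback reduction of [G1/(1+G1*G2)], (G3*G4) gives (-3*s^2 - 7*s + 6)/(12*s^2 + 32*s - 23)
No further cancellation is possible in the step-3 result, so that is T(s). Its denominator becomes monic after dividing by the leading coefficient 12.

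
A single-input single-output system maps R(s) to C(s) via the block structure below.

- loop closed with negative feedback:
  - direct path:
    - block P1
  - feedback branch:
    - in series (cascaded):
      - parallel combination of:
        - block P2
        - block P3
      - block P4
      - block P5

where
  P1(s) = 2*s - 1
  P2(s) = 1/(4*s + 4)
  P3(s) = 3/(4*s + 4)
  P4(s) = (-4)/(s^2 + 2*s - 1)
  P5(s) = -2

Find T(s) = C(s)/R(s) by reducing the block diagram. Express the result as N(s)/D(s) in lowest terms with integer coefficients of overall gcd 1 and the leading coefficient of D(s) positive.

The answer is (2*s^4 + 5*s^3 - s^2 - 3*s + 1)/(s^3 + 3*s^2 + 17*s - 9).

Reasoning:
[1] add P2, P3 (parallel) gives 1/(s + 1)
[2] multiply (P2+P3), P4, P5 (series) gives 8/(s^3 + 3*s^2 + s - 1)
[3] feedback reduction of P1, ((P2+P3)*P4*P5), which is the overall transfer function T(s) = C(s)/R(s) in lowest terms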